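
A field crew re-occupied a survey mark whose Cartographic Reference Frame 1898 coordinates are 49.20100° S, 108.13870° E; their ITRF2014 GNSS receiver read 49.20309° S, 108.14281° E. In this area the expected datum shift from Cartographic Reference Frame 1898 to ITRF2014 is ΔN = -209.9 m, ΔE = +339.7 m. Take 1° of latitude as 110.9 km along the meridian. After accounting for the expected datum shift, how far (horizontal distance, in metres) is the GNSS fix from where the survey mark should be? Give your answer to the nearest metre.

47 m

Observed coordinate differences: Δφ = -0.00209°, Δλ = +0.00411°.
Converting to metres (1° lat = 110900 m, cos φ = 0.653407): observed ΔN = -231.8 m, observed ΔE = 297.8 m.
Subtracting the expected shift leaves a residual of -231.8 − (-209.9) = -21.9 m north and 297.8 − (339.7) = -41.9 m east.
Residual distance = √((-21.9)² + (-41.9)²) = 47.2 m.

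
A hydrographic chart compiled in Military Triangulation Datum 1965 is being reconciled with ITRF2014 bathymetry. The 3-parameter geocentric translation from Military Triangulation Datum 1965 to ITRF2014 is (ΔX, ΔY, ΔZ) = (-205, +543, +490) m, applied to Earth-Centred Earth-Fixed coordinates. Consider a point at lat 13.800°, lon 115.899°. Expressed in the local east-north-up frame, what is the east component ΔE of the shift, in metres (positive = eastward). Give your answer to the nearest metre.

At φ = 13.800°, λ = 115.899°: sin φ = 0.238533, cos φ = 0.971134, sin λ = 0.899565, cos λ = -0.436786.
ΔE = −sin λ·ΔX + cos λ·ΔY = −(0.899565)·(-205) + (-0.436786)·(543) = -52.76 m.

ΔE = -53 m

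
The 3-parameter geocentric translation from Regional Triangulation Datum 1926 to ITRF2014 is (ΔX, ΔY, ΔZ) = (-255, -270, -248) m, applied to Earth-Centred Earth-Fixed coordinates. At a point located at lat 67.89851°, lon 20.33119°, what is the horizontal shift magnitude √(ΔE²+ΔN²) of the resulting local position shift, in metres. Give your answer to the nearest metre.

The local east axis at (φ, λ) is (−sin λ, cos λ, 0), so ΔE = −sin(20.33119°)·(-255) + cos(20.33119°)·(-270) = -164.58 m.
The local north axis is (−sin φ cos λ, −sin φ sin λ, cos φ), giving ΔN = 221.543 + 86.917 − 93.310 = 215.15 m.
Horizontal magnitude = √(ΔE² + ΔN²) = √((-164.58)² + 215.15²) = 270.88 m.

271 m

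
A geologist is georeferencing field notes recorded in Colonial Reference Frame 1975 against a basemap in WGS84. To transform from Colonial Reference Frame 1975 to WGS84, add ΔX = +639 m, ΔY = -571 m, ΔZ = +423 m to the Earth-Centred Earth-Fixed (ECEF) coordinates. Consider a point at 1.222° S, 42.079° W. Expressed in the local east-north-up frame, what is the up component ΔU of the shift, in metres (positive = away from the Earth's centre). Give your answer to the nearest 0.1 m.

ΔU = 847.7 m

At φ = -1.222°, λ = -42.079°: sin φ = -0.021326, cos φ = 0.999773, sin λ = -0.670155, cos λ = 0.742222.
ΔU = cos φ cos λ·ΔX + cos φ sin λ·ΔY + sin φ·ΔZ = (0.999773)(0.742222)(639) + (0.999773)(-0.670155)(-571) + (-0.021326)(423) = 847.72 m.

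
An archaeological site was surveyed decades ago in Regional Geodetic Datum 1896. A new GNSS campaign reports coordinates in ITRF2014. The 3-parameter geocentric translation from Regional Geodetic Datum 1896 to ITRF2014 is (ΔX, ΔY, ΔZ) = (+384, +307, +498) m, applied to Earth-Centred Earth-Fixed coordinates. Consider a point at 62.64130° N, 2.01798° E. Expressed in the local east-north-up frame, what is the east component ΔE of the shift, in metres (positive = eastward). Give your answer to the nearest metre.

ΔE = 293 m

At φ = 62.64130°, λ = 2.01798°: sin φ = 0.888147, cos φ = 0.459560, sin λ = 0.035213, cos λ = 0.999380.
ΔE = −sin λ·ΔX + cos λ·ΔY = −(0.035213)·(384) + (0.999380)·(307) = 293.29 m.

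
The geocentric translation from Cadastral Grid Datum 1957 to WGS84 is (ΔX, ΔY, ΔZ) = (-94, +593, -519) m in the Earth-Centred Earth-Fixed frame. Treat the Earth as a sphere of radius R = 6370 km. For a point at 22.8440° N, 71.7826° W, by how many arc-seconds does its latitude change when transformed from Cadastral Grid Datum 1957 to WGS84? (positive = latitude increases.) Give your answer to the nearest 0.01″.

sin φ = 0.388223, cos φ = 0.921565, sin λ = -0.949877, cos λ = 0.312623.
North component: ΔN = −sin φ cos λ·ΔX − sin φ sin λ·ΔY + cos φ·ΔZ = −(0.388223)(0.312623)(-94) − (0.388223)(-0.949877)(593) + (0.921565)(-519) = -248.21 m.
1° of latitude spans πR/180 = 111177 m, so Δφ = -248.21 / 111177 × 3600 = -8.037″.

Δφ = -8.04″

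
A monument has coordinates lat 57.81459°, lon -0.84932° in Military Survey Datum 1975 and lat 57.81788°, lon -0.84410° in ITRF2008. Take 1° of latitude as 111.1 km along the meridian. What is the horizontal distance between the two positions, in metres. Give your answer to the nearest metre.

Δφ = 57.81788° − 57.81459° = +0.00329°; Δλ = -0.84410° − -0.84932° = +0.00522°.
ΔN = Δφ × 111100 = 365.5 m; ΔE = Δλ × 111100 × cos(57.81459°) = +0.00522 × 111100 × 0.532661 = 308.9 m.
Distance = √(ΔE² + ΔN²) = √(308.9² + 365.5²) = 478.6 m.

479 m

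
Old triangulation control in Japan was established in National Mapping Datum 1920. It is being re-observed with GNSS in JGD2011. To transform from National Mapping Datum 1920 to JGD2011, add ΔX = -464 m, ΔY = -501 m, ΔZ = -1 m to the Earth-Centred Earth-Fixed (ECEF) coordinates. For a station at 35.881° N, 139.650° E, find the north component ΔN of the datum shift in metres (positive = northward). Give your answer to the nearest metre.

ΔN = -18 m

At φ = 35.881°, λ = 139.650°: sin φ = 0.586104, cos φ = 0.810236, sin λ = 0.647455, cos λ = -0.762104.
ΔN = −sin φ cos λ·ΔX − sin φ sin λ·ΔY + cos φ·ΔZ = −(0.586104)(-0.762104)(-464) − (0.586104)(0.647455)(-501) + (0.810236)(-1) = -17.95 m.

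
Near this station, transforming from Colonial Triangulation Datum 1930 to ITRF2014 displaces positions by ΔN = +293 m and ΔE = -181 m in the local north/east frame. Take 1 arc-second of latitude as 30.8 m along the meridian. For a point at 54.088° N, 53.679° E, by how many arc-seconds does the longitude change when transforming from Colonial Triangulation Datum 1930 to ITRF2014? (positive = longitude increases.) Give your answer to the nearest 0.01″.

Δλ = -10.02″

At latitude 54.088°, cos φ = 0.586542.
1″ of longitude at this latitude = 30.80 × cos φ = 18.0655 m, so Δλ = -181.0 / 18.0655 = -10.019″.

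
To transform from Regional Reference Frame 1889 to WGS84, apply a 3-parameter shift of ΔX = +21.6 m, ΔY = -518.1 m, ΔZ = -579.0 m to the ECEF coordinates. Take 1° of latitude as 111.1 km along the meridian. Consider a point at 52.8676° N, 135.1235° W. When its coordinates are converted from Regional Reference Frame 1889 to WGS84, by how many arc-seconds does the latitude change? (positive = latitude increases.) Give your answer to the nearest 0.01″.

sin φ = 0.797243, cos φ = 0.603659, sin λ = -0.705581, cos λ = -0.708629.
North component: ΔN = −sin φ cos λ·ΔX − sin φ sin λ·ΔY + cos φ·ΔZ = −(0.797243)(-0.708629)(21.6) − (0.797243)(-0.705581)(-518.1) + (0.603659)(-579.0) = -628.76 m.
1° of latitude spans 111100 m, so Δφ = -628.76 / 111100 × 3600 = -20.374″.

Δφ = -20.37″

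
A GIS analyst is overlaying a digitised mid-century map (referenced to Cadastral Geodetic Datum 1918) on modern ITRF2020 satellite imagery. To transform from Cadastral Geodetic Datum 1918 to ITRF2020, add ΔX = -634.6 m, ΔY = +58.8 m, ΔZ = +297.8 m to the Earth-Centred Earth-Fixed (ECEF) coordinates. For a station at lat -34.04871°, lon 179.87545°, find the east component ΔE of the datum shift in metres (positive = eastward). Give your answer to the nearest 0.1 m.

The local east axis at (φ, λ) is (−sin λ, cos λ, 0), so ΔE = −sin(179.87545°)·(-634.6) + cos(179.87545°)·58.8 = -57.42 m.

ΔE = -57.4 m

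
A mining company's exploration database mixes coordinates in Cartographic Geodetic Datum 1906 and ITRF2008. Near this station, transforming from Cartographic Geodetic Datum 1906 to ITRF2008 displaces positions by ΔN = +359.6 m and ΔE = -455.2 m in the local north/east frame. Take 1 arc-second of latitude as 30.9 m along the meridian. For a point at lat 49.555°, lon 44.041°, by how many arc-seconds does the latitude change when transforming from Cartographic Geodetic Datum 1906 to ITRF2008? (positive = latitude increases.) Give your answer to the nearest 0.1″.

1″ of latitude = 30.90 m, so Δφ = 359.6 / 30.90 = 11.638″.

Δφ = 11.6″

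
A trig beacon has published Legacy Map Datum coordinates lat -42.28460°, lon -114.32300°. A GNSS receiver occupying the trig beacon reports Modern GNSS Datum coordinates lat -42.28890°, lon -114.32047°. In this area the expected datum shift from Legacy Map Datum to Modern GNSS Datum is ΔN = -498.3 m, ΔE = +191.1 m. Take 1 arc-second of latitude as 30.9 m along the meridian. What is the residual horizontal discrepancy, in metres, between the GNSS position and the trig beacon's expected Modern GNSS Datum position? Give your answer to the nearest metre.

26 m

Observed coordinate differences: Δφ = -0.00430°, Δλ = +0.00253°.
Converting to metres (1° lat = 111240 m, cos φ = 0.739812): observed ΔN = -478.3 m, observed ΔE = 208.2 m.
Subtracting the expected shift leaves a residual of -478.3 − (-498.3) = 20.0 m north and 208.2 − (191.1) = 17.1 m east.
Residual distance = √(20.0² + 17.1²) = 26.3 m.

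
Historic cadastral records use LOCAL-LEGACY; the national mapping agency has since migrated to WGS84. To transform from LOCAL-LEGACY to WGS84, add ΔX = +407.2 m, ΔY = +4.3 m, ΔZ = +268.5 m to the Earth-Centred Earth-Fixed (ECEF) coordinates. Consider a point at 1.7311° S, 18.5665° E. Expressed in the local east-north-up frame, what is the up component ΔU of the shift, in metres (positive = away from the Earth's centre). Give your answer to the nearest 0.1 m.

At φ = -1.7311°, λ = 18.5665°: sin φ = -0.030209, cos φ = 0.999544, sin λ = 0.318405, cos λ = 0.947955.
ΔU = cos φ cos λ·ΔX + cos φ sin λ·ΔY + sin φ·ΔZ = (0.999544)(0.947955)(407.2) + (0.999544)(0.318405)(4.3) + (-0.030209)(268.5) = 379.09 m.

ΔU = 379.1 m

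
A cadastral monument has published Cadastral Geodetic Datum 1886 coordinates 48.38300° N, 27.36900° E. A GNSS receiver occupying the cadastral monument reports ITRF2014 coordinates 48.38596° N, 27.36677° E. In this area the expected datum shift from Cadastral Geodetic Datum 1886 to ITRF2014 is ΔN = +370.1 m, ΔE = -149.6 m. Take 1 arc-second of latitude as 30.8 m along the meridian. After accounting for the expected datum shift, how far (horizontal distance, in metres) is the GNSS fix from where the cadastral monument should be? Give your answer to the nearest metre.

44 m

Observed coordinate differences: Δφ = +0.00296°, Δλ = -0.00223°.
Converting to metres (1° lat = 110880 m, cos φ = 0.664148): observed ΔN = 328.2 m, observed ΔE = -164.2 m.
Subtracting the expected shift leaves a residual of 328.2 − (370.1) = -41.9 m north and -164.2 − (-149.6) = -14.6 m east.
Residual distance = √((-41.9)² + (-14.6)²) = 44.4 m.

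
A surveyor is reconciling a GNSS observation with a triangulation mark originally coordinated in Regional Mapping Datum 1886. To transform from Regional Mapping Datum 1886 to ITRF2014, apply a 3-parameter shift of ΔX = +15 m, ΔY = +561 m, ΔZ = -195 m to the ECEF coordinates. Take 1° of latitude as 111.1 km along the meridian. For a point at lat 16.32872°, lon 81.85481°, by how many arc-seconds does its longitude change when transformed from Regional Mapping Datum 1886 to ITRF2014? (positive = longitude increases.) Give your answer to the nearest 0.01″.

sin φ = 0.281148, cos φ = 0.959664, sin λ = 0.989912, cos λ = 0.141682.
East component: ΔE = −sin λ·ΔX + cos λ·ΔY = −(0.989912)(15) + (0.141682)(561) = 64.63 m.
1° of latitude spans 111100 m; at latitude φ, 1° of longitude spans that × cos φ = 106618.7 m, so Δλ = 64.63 / 106618.7 × 3600 = 2.182″.

Δλ = 2.18″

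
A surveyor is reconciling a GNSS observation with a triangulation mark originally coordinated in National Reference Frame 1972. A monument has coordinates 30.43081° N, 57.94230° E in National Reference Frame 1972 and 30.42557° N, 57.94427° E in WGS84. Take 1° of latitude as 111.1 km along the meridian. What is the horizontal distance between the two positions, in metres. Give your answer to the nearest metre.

612 m

Δφ = 30.42557° − 30.43081° = -0.00524°; Δλ = 57.94427° − 57.94230° = +0.00197°.
ΔN = Δφ × 111100 = -582.2 m; ΔE = Δλ × 111100 × cos(30.43081°) = +0.00197 × 111100 × 0.862241 = 188.7 m.
Distance = √(ΔE² + ΔN²) = √(188.7² + (-582.2)²) = 612.0 m.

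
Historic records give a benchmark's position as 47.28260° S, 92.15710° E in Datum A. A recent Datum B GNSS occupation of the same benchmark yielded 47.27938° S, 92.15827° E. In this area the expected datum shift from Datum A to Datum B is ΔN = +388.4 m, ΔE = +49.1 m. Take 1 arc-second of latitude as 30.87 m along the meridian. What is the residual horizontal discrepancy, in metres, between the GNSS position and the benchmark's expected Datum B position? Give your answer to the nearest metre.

Observed coordinate differences: Δφ = +0.00322°, Δλ = +0.00117°.
Converting to metres (1° lat = 111132 m, cos φ = 0.678383): observed ΔN = 357.8 m, observed ΔE = 88.2 m.
Subtracting the expected shift leaves a residual of 357.8 − (388.4) = -30.6 m north and 88.2 − (49.1) = 39.1 m east.
Residual distance = √((-30.6)² + 39.1²) = 49.6 m.

50 m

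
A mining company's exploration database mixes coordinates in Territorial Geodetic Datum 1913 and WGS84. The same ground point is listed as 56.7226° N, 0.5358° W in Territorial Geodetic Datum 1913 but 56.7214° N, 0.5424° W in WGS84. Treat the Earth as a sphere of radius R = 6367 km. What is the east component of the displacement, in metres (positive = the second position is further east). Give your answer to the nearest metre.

Δφ = 56.7214° − 56.7226° = -0.0012°; Δλ = -0.5424° − -0.5358° = -0.0066°.
1° along a meridian = πR/180 = 111125 m.
ΔN = Δφ × 111125 = -133.4 m; ΔE = Δλ × 111125 × cos(56.7226°) = -0.0066 × 111125 × 0.548693 = -402.4 m.

ΔE = -402 m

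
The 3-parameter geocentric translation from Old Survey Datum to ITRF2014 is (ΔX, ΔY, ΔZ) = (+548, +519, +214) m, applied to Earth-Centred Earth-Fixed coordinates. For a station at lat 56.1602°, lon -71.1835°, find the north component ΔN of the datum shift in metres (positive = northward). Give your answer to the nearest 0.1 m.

At φ = 56.1602°, λ = -71.1835°: sin φ = 0.830598, cos φ = 0.556873, sin λ = -0.946556, cos λ = 0.322538.
ΔN = −sin φ cos λ·ΔX − sin φ sin λ·ΔY + cos φ·ΔZ = −(0.830598)(0.322538)(548) − (0.830598)(-0.946556)(519) + (0.556873)(214) = 380.40 m.

ΔN = 380.4 m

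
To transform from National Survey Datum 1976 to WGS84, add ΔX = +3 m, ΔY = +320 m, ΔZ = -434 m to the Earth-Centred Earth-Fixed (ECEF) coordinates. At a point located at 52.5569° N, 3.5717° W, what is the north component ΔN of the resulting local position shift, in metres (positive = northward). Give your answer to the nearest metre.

The local north axis is (−sin φ cos λ, −sin φ sin λ, cos φ), giving ΔN = -2.377 + 15.828 − 263.860 = -250.41 m.

ΔN = -250 m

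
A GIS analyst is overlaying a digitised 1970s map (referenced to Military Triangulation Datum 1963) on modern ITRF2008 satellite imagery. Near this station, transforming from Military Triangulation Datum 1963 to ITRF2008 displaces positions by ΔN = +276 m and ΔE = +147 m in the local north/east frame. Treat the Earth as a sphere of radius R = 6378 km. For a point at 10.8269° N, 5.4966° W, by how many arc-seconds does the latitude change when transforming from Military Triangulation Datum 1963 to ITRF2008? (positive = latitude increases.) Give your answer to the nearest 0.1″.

Δφ = 8.9″

On a sphere of radius R, 1 rad of latitude = R, so Δφ = ΔN / R = 276.0 / 6378000 = 4.3274e-05 rad = 8.926″.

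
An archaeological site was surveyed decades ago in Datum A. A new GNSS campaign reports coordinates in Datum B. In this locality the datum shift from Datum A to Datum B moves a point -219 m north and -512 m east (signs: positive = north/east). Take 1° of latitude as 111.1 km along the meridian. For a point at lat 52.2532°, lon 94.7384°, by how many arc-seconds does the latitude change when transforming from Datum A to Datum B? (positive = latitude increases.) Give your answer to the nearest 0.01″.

Δφ = -7.10″

1° of latitude = 111.1 km, so Δφ = -219.0 / 111100 = -0.0019712° = -7.096″.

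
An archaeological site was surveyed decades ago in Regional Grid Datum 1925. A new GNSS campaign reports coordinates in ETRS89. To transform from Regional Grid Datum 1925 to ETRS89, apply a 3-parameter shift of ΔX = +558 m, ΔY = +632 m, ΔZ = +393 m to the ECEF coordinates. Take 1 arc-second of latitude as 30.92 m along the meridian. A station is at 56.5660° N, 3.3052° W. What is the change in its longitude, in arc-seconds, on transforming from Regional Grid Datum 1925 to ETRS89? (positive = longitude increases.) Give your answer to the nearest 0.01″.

sin φ = 0.834521, cos φ = 0.550976, sin λ = -0.057655, cos λ = 0.998337.
East component: ΔE = −sin λ·ΔX + cos λ·ΔY = −(-0.057655)(558) + (0.998337)(632) = 663.12 m.
1° of latitude spans 3600 × 30.92 = 111312 m; at latitude φ, 1° of longitude spans that × cos φ = 61330.2 m, so Δλ = 663.12 / 61330.2 × 3600 = 38.924″.

Δλ = 38.92″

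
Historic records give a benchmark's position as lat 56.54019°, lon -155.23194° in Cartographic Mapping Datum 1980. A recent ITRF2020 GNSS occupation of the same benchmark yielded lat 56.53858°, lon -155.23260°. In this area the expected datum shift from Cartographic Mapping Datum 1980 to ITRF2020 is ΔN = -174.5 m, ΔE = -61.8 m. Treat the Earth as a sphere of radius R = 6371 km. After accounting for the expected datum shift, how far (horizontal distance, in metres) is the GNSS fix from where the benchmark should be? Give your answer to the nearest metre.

22 m

Observed coordinate differences: Δφ = -0.00161°, Δλ = -0.00066°.
Converting to metres (1° lat = 111195 m, cos φ = 0.551352): observed ΔN = -179.0 m, observed ΔE = -40.5 m.
Subtracting the expected shift leaves a residual of -179.0 − (-174.5) = -4.5 m north and -40.5 − (-61.8) = 21.3 m east.
Residual distance = √((-4.5)² + 21.3²) = 21.8 m.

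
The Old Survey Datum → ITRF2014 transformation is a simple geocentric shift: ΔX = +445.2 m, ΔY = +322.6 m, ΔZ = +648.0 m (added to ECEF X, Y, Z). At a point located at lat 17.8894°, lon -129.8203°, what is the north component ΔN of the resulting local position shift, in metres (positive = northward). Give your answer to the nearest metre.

ΔN = 780 m

At φ = 17.8894°, λ = -129.8203°: sin φ = 0.307181, cos φ = 0.951651, sin λ = -0.768057, cos λ = -0.640382.
ΔN = −sin φ cos λ·ΔX − sin φ sin λ·ΔY + cos φ·ΔZ = −(0.307181)(-0.640382)(445.2) − (0.307181)(-0.768057)(322.6) + (0.951651)(648.0) = 780.36 m.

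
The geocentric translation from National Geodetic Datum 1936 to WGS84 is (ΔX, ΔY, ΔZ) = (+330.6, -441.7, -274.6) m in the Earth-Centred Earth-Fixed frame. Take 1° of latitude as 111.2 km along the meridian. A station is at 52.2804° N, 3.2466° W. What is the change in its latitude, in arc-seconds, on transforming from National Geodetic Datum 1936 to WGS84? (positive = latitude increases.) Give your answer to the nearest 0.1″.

Δφ = -14.5″

sin φ = 0.791014, cos φ = 0.611798, sin λ = -0.056634, cos λ = 0.998395.
North component: ΔN = −sin φ cos λ·ΔX − sin φ sin λ·ΔY + cos φ·ΔZ = −(0.791014)(0.998395)(330.6) − (0.791014)(-0.056634)(-441.7) + (0.611798)(-274.6) = -448.88 m.
1° of latitude spans 111200 m, so Δφ = -448.88 / 111200 × 3600 = -14.532″.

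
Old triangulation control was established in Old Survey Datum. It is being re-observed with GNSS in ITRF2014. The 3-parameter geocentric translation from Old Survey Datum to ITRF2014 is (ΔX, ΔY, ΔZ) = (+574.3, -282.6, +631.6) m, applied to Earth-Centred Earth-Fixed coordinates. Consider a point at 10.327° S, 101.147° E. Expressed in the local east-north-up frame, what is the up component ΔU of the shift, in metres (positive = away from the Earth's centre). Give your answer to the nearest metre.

ΔU = -495 m

The local up (radial) axis is (cos φ cos λ, cos φ sin λ, sin φ), giving ΔU = -109.229 − 272.777 − 113.224 = -495.23 m.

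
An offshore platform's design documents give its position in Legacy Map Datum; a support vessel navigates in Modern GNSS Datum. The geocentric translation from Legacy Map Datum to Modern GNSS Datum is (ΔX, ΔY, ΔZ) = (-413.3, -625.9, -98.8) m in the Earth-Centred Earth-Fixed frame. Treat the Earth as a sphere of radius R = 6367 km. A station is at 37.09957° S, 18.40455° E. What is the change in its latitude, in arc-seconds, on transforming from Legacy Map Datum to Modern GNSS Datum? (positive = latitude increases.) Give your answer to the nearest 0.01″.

Δφ = -14.08″

sin φ = -0.603202, cos φ = 0.797588, sin λ = 0.315724, cos λ = 0.948851.
North component: ΔN = −sin φ cos λ·ΔX − sin φ sin λ·ΔY + cos φ·ΔZ = −(-0.603202)(0.948851)(-413.3) − (-0.603202)(0.315724)(-625.9) + (0.797588)(-98.8) = -434.55 m.
1° of latitude spans πR/180 = 111125 m, so Δφ = -434.55 / 111125 × 3600 = -14.078″.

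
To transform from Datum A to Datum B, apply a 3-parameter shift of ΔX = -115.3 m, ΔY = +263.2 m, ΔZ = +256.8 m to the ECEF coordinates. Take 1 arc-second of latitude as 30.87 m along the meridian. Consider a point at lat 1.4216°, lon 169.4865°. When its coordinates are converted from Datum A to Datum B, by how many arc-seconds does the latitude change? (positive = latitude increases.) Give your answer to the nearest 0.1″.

Δφ = 8.2″

sin φ = 0.024809, cos φ = 0.999692, sin λ = 0.182467, cos λ = -0.983212.
North component: ΔN = −sin φ cos λ·ΔX − sin φ sin λ·ΔY + cos φ·ΔZ = −(0.024809)(-0.983212)(-115.3) − (0.024809)(0.182467)(263.2) + (0.999692)(256.8) = 252.72 m.
1° of latitude spans 3600 × 30.87 = 111132 m, so Δφ = 252.72 / 111132 × 3600 = 8.186″.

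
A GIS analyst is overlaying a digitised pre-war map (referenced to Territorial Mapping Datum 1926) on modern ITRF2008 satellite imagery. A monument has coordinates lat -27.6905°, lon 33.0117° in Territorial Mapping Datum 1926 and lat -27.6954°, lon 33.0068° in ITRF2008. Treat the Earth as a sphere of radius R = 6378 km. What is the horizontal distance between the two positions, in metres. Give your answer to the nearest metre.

Δφ = -27.6954° − -27.6905° = -0.0049°; Δλ = 33.0068° − 33.0117° = -0.0049°.
1° along a meridian = πR/180 = 111317 m.
ΔN = Δφ × 111317 = -545.5 m; ΔE = Δλ × 111317 × cos(-27.6905°) = -0.0049 × 111317 × 0.885471 = -483.0 m.
Distance = √(ΔE² + ΔN²) = √((-483.0)² + (-545.5)²) = 728.6 m.

729 m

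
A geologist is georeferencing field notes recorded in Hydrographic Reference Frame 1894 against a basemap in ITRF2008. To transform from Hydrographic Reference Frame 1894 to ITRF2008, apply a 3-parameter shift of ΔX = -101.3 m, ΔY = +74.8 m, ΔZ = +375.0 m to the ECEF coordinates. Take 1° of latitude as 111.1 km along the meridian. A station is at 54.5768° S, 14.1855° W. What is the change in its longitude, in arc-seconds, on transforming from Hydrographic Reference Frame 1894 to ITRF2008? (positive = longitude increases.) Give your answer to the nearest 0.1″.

Δλ = 2.7″

sin φ = -0.814893, cos φ = 0.579611, sin λ = -0.245062, cos λ = 0.969507.
East component: ΔE = −sin λ·ΔX + cos λ·ΔY = −(-0.245062)(-101.3) + (0.969507)(74.8) = 47.69 m.
1° of latitude spans 111100 m; at latitude φ, 1° of longitude spans that × cos φ = 64394.8 m, so Δλ = 47.69 / 64394.8 × 3600 = 2.666″.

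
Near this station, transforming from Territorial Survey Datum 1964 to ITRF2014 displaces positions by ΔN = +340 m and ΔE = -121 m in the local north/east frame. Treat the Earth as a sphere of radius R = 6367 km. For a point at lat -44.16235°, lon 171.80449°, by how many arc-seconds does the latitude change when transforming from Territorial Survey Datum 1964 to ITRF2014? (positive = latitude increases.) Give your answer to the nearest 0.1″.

Δφ = 11.0″

On a sphere of radius R, 1 rad of latitude = R, so Δφ = ΔN / R = 340.0 / 6367000 = 5.3400e-05 rad = 11.015″.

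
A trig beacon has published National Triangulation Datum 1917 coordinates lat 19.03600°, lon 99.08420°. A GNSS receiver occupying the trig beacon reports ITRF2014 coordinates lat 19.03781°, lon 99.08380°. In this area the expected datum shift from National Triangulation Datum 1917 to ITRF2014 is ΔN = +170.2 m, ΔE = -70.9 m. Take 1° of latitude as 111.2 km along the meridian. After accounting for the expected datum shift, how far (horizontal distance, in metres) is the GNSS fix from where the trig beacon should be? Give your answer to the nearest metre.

42 m

Observed coordinate differences: Δφ = +0.00181°, Δλ = -0.00040°.
Converting to metres (1° lat = 111200 m, cos φ = 0.945314): observed ΔN = 201.3 m, observed ΔE = -42.0 m.
Subtracting the expected shift leaves a residual of 201.3 − (170.2) = 31.1 m north and -42.0 − (-70.9) = 28.9 m east.
Residual distance = √(31.1² + 28.9²) = 42.4 m.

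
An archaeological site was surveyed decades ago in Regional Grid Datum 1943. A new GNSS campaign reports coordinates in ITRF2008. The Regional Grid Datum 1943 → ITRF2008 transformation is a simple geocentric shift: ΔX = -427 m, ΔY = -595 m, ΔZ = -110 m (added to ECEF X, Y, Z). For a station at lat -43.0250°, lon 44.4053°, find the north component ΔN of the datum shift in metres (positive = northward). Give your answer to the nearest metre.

At φ = -43.0250°, λ = 44.4053°: sin φ = -0.682317, cos φ = 0.731056, sin λ = 0.699729, cos λ = 0.714408.
ΔN = −sin φ cos λ·ΔX − sin φ sin λ·ΔY + cos φ·ΔZ = −(-0.682317)(0.714408)(-427) − (-0.682317)(0.699729)(-595) + (0.731056)(-110) = -572.63 m.

ΔN = -573 m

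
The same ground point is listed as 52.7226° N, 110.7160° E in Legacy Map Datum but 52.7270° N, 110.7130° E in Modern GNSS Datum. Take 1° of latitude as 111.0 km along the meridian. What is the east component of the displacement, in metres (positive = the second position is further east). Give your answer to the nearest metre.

Δφ = 52.7270° − 52.7226° = +0.0044°; Δλ = 110.7130° − 110.7160° = -0.0030°.
ΔN = Δφ × 111000 = 488.4 m; ΔE = Δλ × 111000 × cos(52.7226°) = -0.0030 × 111000 × 0.605675 = -201.7 m.

ΔE = -202 m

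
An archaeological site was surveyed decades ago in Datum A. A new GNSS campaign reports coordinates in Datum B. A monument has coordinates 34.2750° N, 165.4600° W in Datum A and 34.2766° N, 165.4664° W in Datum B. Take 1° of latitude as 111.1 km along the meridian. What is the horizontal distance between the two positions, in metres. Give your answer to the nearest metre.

Δφ = 34.2766° − 34.2750° = +0.0016°; Δλ = -165.4664° − -165.4600° = -0.0064°.
ΔN = Δφ × 111100 = 177.8 m; ΔE = Δλ × 111100 × cos(34.2750°) = -0.0064 × 111100 × 0.826344 = -587.6 m.
Distance = √(ΔE² + ΔN²) = √((-587.6)² + 177.8²) = 613.9 m.

614 m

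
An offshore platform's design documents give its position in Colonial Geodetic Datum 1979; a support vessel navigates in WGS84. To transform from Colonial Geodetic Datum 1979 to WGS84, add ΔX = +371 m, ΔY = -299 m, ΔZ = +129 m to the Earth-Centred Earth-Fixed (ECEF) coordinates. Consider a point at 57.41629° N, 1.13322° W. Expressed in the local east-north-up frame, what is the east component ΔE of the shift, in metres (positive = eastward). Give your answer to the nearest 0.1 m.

At φ = 57.41629°, λ = -1.13322°: sin φ = 0.842606, cos φ = 0.538531, sin λ = -0.019777, cos λ = 0.999804.
ΔE = −sin λ·ΔX + cos λ·ΔY = −(-0.019777)·(371) + (0.999804)·(-299) = -291.60 m.

ΔE = -291.6 m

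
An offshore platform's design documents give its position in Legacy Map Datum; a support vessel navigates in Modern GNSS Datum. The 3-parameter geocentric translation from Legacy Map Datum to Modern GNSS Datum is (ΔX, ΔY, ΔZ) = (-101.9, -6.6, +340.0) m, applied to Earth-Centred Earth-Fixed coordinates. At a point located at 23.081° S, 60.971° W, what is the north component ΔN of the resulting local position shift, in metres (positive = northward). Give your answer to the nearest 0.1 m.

ΔN = 295.7 m

The local north axis is (−sin φ cos λ, −sin φ sin λ, cos φ), giving ΔN = -19.385 + 2.262 + 312.784 = 295.66 m.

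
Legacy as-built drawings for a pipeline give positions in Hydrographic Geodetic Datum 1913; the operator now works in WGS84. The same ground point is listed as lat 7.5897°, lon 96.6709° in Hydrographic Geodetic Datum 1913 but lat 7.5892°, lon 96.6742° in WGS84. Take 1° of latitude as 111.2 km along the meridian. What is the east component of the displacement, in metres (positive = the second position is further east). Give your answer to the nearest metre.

ΔE = 364 m

Δφ = 7.5892° − 7.5897° = -0.0005°; Δλ = 96.6742° − 96.6709° = +0.0033°.
ΔN = Δφ × 111200 = -55.6 m; ΔE = Δλ × 111200 × cos(7.5897°) = +0.0033 × 111200 × 0.991239 = 363.7 m.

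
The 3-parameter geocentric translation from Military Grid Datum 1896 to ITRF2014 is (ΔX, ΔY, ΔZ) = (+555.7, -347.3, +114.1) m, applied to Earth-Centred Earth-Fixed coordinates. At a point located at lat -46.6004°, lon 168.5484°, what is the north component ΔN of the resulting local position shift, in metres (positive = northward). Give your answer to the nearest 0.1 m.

ΔN = -367.4 m

The local north axis is (−sin φ cos λ, −sin φ sin λ, cos φ), giving ΔN = -395.722 − 50.100 + 78.396 = -367.43 m.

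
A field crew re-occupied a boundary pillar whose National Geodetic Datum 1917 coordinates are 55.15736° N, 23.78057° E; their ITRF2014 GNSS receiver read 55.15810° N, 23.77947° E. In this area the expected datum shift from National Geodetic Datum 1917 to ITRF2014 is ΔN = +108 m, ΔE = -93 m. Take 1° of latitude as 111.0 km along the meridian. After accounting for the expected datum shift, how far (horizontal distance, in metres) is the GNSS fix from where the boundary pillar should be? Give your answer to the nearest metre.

Observed coordinate differences: Δφ = +0.00074°, Δλ = -0.00110°.
Converting to metres (1° lat = 111000 m, cos φ = 0.571325): observed ΔN = 82.1 m, observed ΔE = -69.8 m.
Subtracting the expected shift leaves a residual of 82.1 − (108) = -25.9 m north and -69.8 − (-93) = 23.2 m east.
Residual distance = √((-25.9)² + 23.2²) = 34.8 m.

35 m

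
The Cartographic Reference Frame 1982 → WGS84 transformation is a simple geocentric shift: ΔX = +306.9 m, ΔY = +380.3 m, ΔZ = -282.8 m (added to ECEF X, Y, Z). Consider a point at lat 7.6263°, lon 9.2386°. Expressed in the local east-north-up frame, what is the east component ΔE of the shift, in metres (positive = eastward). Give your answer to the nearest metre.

At φ = 7.6263°, λ = 9.2386°: sin φ = 0.132711, cos φ = 0.991155, sin λ = 0.160546, cos λ = 0.987028.
ΔE = −sin λ·ΔX + cos λ·ΔY = −(0.160546)·(306.9) + (0.987028)·(380.3) = 326.10 m.

ΔE = 326 m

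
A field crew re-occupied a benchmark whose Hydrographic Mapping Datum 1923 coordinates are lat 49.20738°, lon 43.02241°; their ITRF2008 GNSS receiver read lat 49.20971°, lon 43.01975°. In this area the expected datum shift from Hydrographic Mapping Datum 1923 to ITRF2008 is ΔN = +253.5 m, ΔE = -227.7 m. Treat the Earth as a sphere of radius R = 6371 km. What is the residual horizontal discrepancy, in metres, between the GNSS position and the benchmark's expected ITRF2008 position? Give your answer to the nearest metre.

Observed coordinate differences: Δφ = +0.00233°, Δλ = -0.00266°.
Converting to metres (1° lat = 111195 m, cos φ = 0.653323): observed ΔN = 259.1 m, observed ΔE = -193.2 m.
Subtracting the expected shift leaves a residual of 259.1 − (253.5) = 5.6 m north and -193.2 − (-227.7) = 34.5 m east.
Residual distance = √(5.6² + 34.5²) = 34.9 m.

35 m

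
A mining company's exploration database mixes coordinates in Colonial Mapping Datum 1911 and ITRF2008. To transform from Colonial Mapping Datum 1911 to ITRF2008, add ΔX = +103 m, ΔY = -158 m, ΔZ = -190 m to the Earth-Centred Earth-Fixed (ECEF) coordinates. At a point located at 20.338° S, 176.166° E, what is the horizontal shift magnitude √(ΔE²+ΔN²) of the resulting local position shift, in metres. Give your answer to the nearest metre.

At φ = -20.338°, λ = 176.166°: sin φ = -0.347558, cos φ = 0.937659, sin λ = 0.066866, cos λ = -0.997762.
ΔE = −sin λ·ΔX + cos λ·ΔY = −(0.066866)·(103) + (-0.997762)·(-158) = 150.76 m.
ΔN = −sin φ cos λ·ΔX − sin φ sin λ·ΔY + cos φ·ΔZ = −(-0.347558)(-0.997762)(103) − (-0.347558)(0.066866)(-158) + (0.937659)(-190) = -217.55 m.
Horizontal magnitude = √(ΔE² + ΔN²) = √(150.76² + (-217.55)²) = 264.68 m.

265 m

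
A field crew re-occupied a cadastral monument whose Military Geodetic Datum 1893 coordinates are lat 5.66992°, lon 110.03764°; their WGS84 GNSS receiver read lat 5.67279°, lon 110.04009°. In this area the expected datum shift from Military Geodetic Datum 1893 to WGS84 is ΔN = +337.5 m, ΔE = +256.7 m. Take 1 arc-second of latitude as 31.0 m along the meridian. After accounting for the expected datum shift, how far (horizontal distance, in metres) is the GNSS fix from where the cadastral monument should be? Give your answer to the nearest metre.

Observed coordinate differences: Δφ = +0.00287°, Δλ = +0.00245°.
Converting to metres (1° lat = 111600 m, cos φ = 0.995108): observed ΔN = 320.3 m, observed ΔE = 272.1 m.
Subtracting the expected shift leaves a residual of 320.3 − (337.5) = -17.2 m north and 272.1 − (256.7) = 15.4 m east.
Residual distance = √((-17.2)² + 15.4²) = 23.1 m.

23 m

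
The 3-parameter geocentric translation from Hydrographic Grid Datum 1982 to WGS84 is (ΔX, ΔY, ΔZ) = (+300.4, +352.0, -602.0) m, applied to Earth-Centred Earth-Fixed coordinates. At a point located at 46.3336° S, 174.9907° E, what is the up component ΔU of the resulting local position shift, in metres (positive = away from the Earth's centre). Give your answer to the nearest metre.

ΔU = 250 m

The local up (radial) axis is (cos φ cos λ, cos φ sin λ, sin φ), giving ΔU = -206.621 + 21.222 + 435.470 = 250.07 m.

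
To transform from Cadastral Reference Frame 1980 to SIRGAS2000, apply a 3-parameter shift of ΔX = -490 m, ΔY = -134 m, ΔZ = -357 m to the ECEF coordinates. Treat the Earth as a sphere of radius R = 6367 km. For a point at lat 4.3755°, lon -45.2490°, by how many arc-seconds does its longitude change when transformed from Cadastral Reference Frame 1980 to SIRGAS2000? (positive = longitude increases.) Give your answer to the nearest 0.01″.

Δλ = -14.37″

sin φ = 0.076293, cos φ = 0.997085, sin λ = -0.710173, cos λ = 0.704027.
East component: ΔE = −sin λ·ΔX + cos λ·ΔY = −(-0.710173)(-490) + (0.704027)(-134) = -442.32 m.
1° of latitude spans πR/180 = 111125 m; at latitude φ, 1° of longitude spans that × cos φ = 110801.2 m, so Δλ = -442.32 / 110801.2 × 3600 = -14.371″.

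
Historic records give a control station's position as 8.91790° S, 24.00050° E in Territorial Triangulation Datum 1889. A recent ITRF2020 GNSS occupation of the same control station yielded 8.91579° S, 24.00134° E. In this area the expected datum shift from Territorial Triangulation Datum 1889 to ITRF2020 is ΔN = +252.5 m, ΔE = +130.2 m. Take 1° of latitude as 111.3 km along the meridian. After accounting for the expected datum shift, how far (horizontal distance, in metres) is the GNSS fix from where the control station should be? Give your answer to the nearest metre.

Observed coordinate differences: Δφ = +0.00211°, Δλ = +0.00084°.
Converting to metres (1° lat = 111300 m, cos φ = 0.987911): observed ΔN = 234.8 m, observed ΔE = 92.4 m.
Subtracting the expected shift leaves a residual of 234.8 − (252.5) = -17.7 m north and 92.4 − (130.2) = -37.8 m east.
Residual distance = √((-17.7)² + (-37.8)²) = 41.8 m.

42 m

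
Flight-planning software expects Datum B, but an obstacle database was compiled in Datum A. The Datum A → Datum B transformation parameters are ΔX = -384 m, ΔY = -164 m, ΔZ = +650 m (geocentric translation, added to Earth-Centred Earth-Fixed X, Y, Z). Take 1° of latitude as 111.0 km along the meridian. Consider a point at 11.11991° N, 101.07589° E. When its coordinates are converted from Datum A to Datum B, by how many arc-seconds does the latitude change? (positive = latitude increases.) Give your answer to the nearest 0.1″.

sin φ = 0.192863, cos φ = 0.981226, sin λ = 0.981374, cos λ = -0.192109.
North component: ΔN = −sin φ cos λ·ΔX − sin φ sin λ·ΔY + cos φ·ΔZ = −(0.192863)(-0.192109)(-384) − (0.192863)(0.981374)(-164) + (0.981226)(650) = 654.61 m.
1° of latitude spans 111000 m, so Δφ = 654.61 / 111000 × 3600 = 21.231″.

Δφ = 21.2″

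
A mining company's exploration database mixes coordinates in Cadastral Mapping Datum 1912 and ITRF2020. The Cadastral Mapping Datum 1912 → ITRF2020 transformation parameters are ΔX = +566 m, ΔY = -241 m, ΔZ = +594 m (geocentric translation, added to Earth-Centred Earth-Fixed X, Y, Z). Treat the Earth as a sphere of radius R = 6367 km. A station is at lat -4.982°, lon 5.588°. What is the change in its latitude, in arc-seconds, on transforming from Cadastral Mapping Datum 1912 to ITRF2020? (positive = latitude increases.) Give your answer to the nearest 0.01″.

sin φ = -0.086843, cos φ = 0.996222, sin λ = 0.097374, cos λ = 0.995248.
North component: ΔN = −sin φ cos λ·ΔX − sin φ sin λ·ΔY + cos φ·ΔZ = −(-0.086843)(0.995248)(566) − (-0.086843)(0.097374)(-241) + (0.996222)(594) = 638.64 m.
1° of latitude spans πR/180 = 111125 m, so Δφ = 638.64 / 111125 × 3600 = 20.689″.

Δφ = 20.69″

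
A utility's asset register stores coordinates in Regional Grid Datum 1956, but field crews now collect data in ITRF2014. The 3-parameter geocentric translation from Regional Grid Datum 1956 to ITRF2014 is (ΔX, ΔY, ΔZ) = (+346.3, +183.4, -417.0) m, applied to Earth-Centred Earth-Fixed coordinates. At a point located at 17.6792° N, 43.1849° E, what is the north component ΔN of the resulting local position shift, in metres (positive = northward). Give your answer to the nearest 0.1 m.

At φ = 17.6792°, λ = 43.1849°: sin φ = 0.303687, cos φ = 0.952772, sin λ = 0.684355, cos λ = 0.729149.
ΔN = −sin φ cos λ·ΔX − sin φ sin λ·ΔY + cos φ·ΔZ = −(0.303687)(0.729149)(346.3) − (0.303687)(0.684355)(183.4) + (0.952772)(-417.0) = -512.10 m.

ΔN = -512.1 m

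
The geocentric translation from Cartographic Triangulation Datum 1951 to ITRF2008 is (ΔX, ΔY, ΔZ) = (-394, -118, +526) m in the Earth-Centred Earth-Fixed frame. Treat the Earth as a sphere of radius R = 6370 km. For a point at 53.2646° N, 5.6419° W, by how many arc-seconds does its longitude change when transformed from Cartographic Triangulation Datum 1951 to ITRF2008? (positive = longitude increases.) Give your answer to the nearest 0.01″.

sin φ = 0.801406, cos φ = 0.598120, sin λ = -0.098311, cos λ = 0.995156.
East component: ΔE = −sin λ·ΔX + cos λ·ΔY = −(-0.098311)(-394) + (0.995156)(-118) = -156.16 m.
1° of latitude spans πR/180 = 111177 m; at latitude φ, 1° of longitude spans that × cos φ = 66497.5 m, so Δλ = -156.16 / 66497.5 × 3600 = -8.454″.

Δλ = -8.45″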